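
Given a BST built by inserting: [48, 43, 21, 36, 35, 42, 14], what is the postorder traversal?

Tree insertion order: [48, 43, 21, 36, 35, 42, 14]
Tree (level-order array): [48, 43, None, 21, None, 14, 36, None, None, 35, 42]
Postorder traversal: [14, 35, 42, 36, 21, 43, 48]


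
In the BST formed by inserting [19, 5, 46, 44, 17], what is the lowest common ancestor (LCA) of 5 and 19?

Tree insertion order: [19, 5, 46, 44, 17]
Tree (level-order array): [19, 5, 46, None, 17, 44]
In a BST, the LCA of p=5, q=19 is the first node v on the
root-to-leaf path with p <= v <= q (go left if both < v, right if both > v).
Walk from root:
  at 19: 5 <= 19 <= 19, this is the LCA
LCA = 19


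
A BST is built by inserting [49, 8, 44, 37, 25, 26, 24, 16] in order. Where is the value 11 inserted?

Starting tree (level order): [49, 8, None, None, 44, 37, None, 25, None, 24, 26, 16]
Insertion path: 49 -> 8 -> 44 -> 37 -> 25 -> 24 -> 16
Result: insert 11 as left child of 16
Final tree (level order): [49, 8, None, None, 44, 37, None, 25, None, 24, 26, 16, None, None, None, 11]


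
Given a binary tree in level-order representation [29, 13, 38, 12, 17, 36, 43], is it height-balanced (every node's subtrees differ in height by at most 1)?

Tree (level-order array): [29, 13, 38, 12, 17, 36, 43]
Definition: a tree is height-balanced if, at every node, |h(left) - h(right)| <= 1 (empty subtree has height -1).
Bottom-up per-node check:
  node 12: h_left=-1, h_right=-1, diff=0 [OK], height=0
  node 17: h_left=-1, h_right=-1, diff=0 [OK], height=0
  node 13: h_left=0, h_right=0, diff=0 [OK], height=1
  node 36: h_left=-1, h_right=-1, diff=0 [OK], height=0
  node 43: h_left=-1, h_right=-1, diff=0 [OK], height=0
  node 38: h_left=0, h_right=0, diff=0 [OK], height=1
  node 29: h_left=1, h_right=1, diff=0 [OK], height=2
All nodes satisfy the balance condition.
Result: Balanced


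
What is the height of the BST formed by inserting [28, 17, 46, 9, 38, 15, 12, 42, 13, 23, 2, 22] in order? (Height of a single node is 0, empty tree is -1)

Insertion order: [28, 17, 46, 9, 38, 15, 12, 42, 13, 23, 2, 22]
Tree (level-order array): [28, 17, 46, 9, 23, 38, None, 2, 15, 22, None, None, 42, None, None, 12, None, None, None, None, None, None, 13]
Compute height bottom-up (empty subtree = -1):
  height(2) = 1 + max(-1, -1) = 0
  height(13) = 1 + max(-1, -1) = 0
  height(12) = 1 + max(-1, 0) = 1
  height(15) = 1 + max(1, -1) = 2
  height(9) = 1 + max(0, 2) = 3
  height(22) = 1 + max(-1, -1) = 0
  height(23) = 1 + max(0, -1) = 1
  height(17) = 1 + max(3, 1) = 4
  height(42) = 1 + max(-1, -1) = 0
  height(38) = 1 + max(-1, 0) = 1
  height(46) = 1 + max(1, -1) = 2
  height(28) = 1 + max(4, 2) = 5
Height = 5


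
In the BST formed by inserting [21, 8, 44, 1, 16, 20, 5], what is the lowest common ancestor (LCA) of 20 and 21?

Tree insertion order: [21, 8, 44, 1, 16, 20, 5]
Tree (level-order array): [21, 8, 44, 1, 16, None, None, None, 5, None, 20]
In a BST, the LCA of p=20, q=21 is the first node v on the
root-to-leaf path with p <= v <= q (go left if both < v, right if both > v).
Walk from root:
  at 21: 20 <= 21 <= 21, this is the LCA
LCA = 21


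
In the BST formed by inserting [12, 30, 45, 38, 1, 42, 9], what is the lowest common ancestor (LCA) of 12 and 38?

Tree insertion order: [12, 30, 45, 38, 1, 42, 9]
Tree (level-order array): [12, 1, 30, None, 9, None, 45, None, None, 38, None, None, 42]
In a BST, the LCA of p=12, q=38 is the first node v on the
root-to-leaf path with p <= v <= q (go left if both < v, right if both > v).
Walk from root:
  at 12: 12 <= 12 <= 38, this is the LCA
LCA = 12


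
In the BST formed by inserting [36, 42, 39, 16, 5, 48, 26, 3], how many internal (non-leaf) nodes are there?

Tree built from: [36, 42, 39, 16, 5, 48, 26, 3]
Tree (level-order array): [36, 16, 42, 5, 26, 39, 48, 3]
Rule: An internal node has at least one child.
Per-node child counts:
  node 36: 2 child(ren)
  node 16: 2 child(ren)
  node 5: 1 child(ren)
  node 3: 0 child(ren)
  node 26: 0 child(ren)
  node 42: 2 child(ren)
  node 39: 0 child(ren)
  node 48: 0 child(ren)
Matching nodes: [36, 16, 5, 42]
Count of internal (non-leaf) nodes: 4


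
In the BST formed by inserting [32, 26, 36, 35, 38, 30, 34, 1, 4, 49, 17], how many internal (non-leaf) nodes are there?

Tree built from: [32, 26, 36, 35, 38, 30, 34, 1, 4, 49, 17]
Tree (level-order array): [32, 26, 36, 1, 30, 35, 38, None, 4, None, None, 34, None, None, 49, None, 17]
Rule: An internal node has at least one child.
Per-node child counts:
  node 32: 2 child(ren)
  node 26: 2 child(ren)
  node 1: 1 child(ren)
  node 4: 1 child(ren)
  node 17: 0 child(ren)
  node 30: 0 child(ren)
  node 36: 2 child(ren)
  node 35: 1 child(ren)
  node 34: 0 child(ren)
  node 38: 1 child(ren)
  node 49: 0 child(ren)
Matching nodes: [32, 26, 1, 4, 36, 35, 38]
Count of internal (non-leaf) nodes: 7


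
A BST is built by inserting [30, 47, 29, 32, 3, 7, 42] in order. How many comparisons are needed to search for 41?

Search path for 41: 30 -> 47 -> 32 -> 42
Found: False
Comparisons: 4


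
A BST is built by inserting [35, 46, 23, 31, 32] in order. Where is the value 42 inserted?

Starting tree (level order): [35, 23, 46, None, 31, None, None, None, 32]
Insertion path: 35 -> 46
Result: insert 42 as left child of 46
Final tree (level order): [35, 23, 46, None, 31, 42, None, None, 32]


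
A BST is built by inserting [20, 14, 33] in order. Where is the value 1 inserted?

Starting tree (level order): [20, 14, 33]
Insertion path: 20 -> 14
Result: insert 1 as left child of 14
Final tree (level order): [20, 14, 33, 1]


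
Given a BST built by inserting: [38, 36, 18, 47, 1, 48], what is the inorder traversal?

Tree insertion order: [38, 36, 18, 47, 1, 48]
Tree (level-order array): [38, 36, 47, 18, None, None, 48, 1]
Inorder traversal: [1, 18, 36, 38, 47, 48]


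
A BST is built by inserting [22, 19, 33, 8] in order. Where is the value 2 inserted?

Starting tree (level order): [22, 19, 33, 8]
Insertion path: 22 -> 19 -> 8
Result: insert 2 as left child of 8
Final tree (level order): [22, 19, 33, 8, None, None, None, 2]


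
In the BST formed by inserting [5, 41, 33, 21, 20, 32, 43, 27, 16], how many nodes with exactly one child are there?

Tree built from: [5, 41, 33, 21, 20, 32, 43, 27, 16]
Tree (level-order array): [5, None, 41, 33, 43, 21, None, None, None, 20, 32, 16, None, 27]
Rule: These are nodes with exactly 1 non-null child.
Per-node child counts:
  node 5: 1 child(ren)
  node 41: 2 child(ren)
  node 33: 1 child(ren)
  node 21: 2 child(ren)
  node 20: 1 child(ren)
  node 16: 0 child(ren)
  node 32: 1 child(ren)
  node 27: 0 child(ren)
  node 43: 0 child(ren)
Matching nodes: [5, 33, 20, 32]
Count of nodes with exactly one child: 4


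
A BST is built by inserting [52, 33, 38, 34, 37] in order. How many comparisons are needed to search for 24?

Search path for 24: 52 -> 33
Found: False
Comparisons: 2


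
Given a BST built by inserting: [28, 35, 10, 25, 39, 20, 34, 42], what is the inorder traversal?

Tree insertion order: [28, 35, 10, 25, 39, 20, 34, 42]
Tree (level-order array): [28, 10, 35, None, 25, 34, 39, 20, None, None, None, None, 42]
Inorder traversal: [10, 20, 25, 28, 34, 35, 39, 42]


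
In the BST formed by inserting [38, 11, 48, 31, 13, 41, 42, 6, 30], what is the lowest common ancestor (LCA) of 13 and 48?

Tree insertion order: [38, 11, 48, 31, 13, 41, 42, 6, 30]
Tree (level-order array): [38, 11, 48, 6, 31, 41, None, None, None, 13, None, None, 42, None, 30]
In a BST, the LCA of p=13, q=48 is the first node v on the
root-to-leaf path with p <= v <= q (go left if both < v, right if both > v).
Walk from root:
  at 38: 13 <= 38 <= 48, this is the LCA
LCA = 38


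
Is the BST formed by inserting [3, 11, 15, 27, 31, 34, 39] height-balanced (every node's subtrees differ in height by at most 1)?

Tree (level-order array): [3, None, 11, None, 15, None, 27, None, 31, None, 34, None, 39]
Definition: a tree is height-balanced if, at every node, |h(left) - h(right)| <= 1 (empty subtree has height -1).
Bottom-up per-node check:
  node 39: h_left=-1, h_right=-1, diff=0 [OK], height=0
  node 34: h_left=-1, h_right=0, diff=1 [OK], height=1
  node 31: h_left=-1, h_right=1, diff=2 [FAIL (|-1-1|=2 > 1)], height=2
  node 27: h_left=-1, h_right=2, diff=3 [FAIL (|-1-2|=3 > 1)], height=3
  node 15: h_left=-1, h_right=3, diff=4 [FAIL (|-1-3|=4 > 1)], height=4
  node 11: h_left=-1, h_right=4, diff=5 [FAIL (|-1-4|=5 > 1)], height=5
  node 3: h_left=-1, h_right=5, diff=6 [FAIL (|-1-5|=6 > 1)], height=6
Node 31 violates the condition: |-1 - 1| = 2 > 1.
Result: Not balanced


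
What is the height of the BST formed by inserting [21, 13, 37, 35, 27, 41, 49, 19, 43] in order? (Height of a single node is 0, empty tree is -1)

Insertion order: [21, 13, 37, 35, 27, 41, 49, 19, 43]
Tree (level-order array): [21, 13, 37, None, 19, 35, 41, None, None, 27, None, None, 49, None, None, 43]
Compute height bottom-up (empty subtree = -1):
  height(19) = 1 + max(-1, -1) = 0
  height(13) = 1 + max(-1, 0) = 1
  height(27) = 1 + max(-1, -1) = 0
  height(35) = 1 + max(0, -1) = 1
  height(43) = 1 + max(-1, -1) = 0
  height(49) = 1 + max(0, -1) = 1
  height(41) = 1 + max(-1, 1) = 2
  height(37) = 1 + max(1, 2) = 3
  height(21) = 1 + max(1, 3) = 4
Height = 4


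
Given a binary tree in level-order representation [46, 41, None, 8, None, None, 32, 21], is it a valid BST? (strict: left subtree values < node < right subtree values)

Level-order array: [46, 41, None, 8, None, None, 32, 21]
Validate using subtree bounds (lo, hi): at each node, require lo < value < hi,
then recurse left with hi=value and right with lo=value.
Preorder trace (stopping at first violation):
  at node 46 with bounds (-inf, +inf): OK
  at node 41 with bounds (-inf, 46): OK
  at node 8 with bounds (-inf, 41): OK
  at node 32 with bounds (8, 41): OK
  at node 21 with bounds (8, 32): OK
No violation found at any node.
Result: Valid BST


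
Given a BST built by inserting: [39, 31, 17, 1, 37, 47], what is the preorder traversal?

Tree insertion order: [39, 31, 17, 1, 37, 47]
Tree (level-order array): [39, 31, 47, 17, 37, None, None, 1]
Preorder traversal: [39, 31, 17, 1, 37, 47]


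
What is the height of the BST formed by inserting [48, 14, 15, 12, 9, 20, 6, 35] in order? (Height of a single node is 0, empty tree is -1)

Insertion order: [48, 14, 15, 12, 9, 20, 6, 35]
Tree (level-order array): [48, 14, None, 12, 15, 9, None, None, 20, 6, None, None, 35]
Compute height bottom-up (empty subtree = -1):
  height(6) = 1 + max(-1, -1) = 0
  height(9) = 1 + max(0, -1) = 1
  height(12) = 1 + max(1, -1) = 2
  height(35) = 1 + max(-1, -1) = 0
  height(20) = 1 + max(-1, 0) = 1
  height(15) = 1 + max(-1, 1) = 2
  height(14) = 1 + max(2, 2) = 3
  height(48) = 1 + max(3, -1) = 4
Height = 4


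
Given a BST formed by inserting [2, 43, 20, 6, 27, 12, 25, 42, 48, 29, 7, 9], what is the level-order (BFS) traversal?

Tree insertion order: [2, 43, 20, 6, 27, 12, 25, 42, 48, 29, 7, 9]
Tree (level-order array): [2, None, 43, 20, 48, 6, 27, None, None, None, 12, 25, 42, 7, None, None, None, 29, None, None, 9]
BFS from the root, enqueuing left then right child of each popped node:
  queue [2] -> pop 2, enqueue [43], visited so far: [2]
  queue [43] -> pop 43, enqueue [20, 48], visited so far: [2, 43]
  queue [20, 48] -> pop 20, enqueue [6, 27], visited so far: [2, 43, 20]
  queue [48, 6, 27] -> pop 48, enqueue [none], visited so far: [2, 43, 20, 48]
  queue [6, 27] -> pop 6, enqueue [12], visited so far: [2, 43, 20, 48, 6]
  queue [27, 12] -> pop 27, enqueue [25, 42], visited so far: [2, 43, 20, 48, 6, 27]
  queue [12, 25, 42] -> pop 12, enqueue [7], visited so far: [2, 43, 20, 48, 6, 27, 12]
  queue [25, 42, 7] -> pop 25, enqueue [none], visited so far: [2, 43, 20, 48, 6, 27, 12, 25]
  queue [42, 7] -> pop 42, enqueue [29], visited so far: [2, 43, 20, 48, 6, 27, 12, 25, 42]
  queue [7, 29] -> pop 7, enqueue [9], visited so far: [2, 43, 20, 48, 6, 27, 12, 25, 42, 7]
  queue [29, 9] -> pop 29, enqueue [none], visited so far: [2, 43, 20, 48, 6, 27, 12, 25, 42, 7, 29]
  queue [9] -> pop 9, enqueue [none], visited so far: [2, 43, 20, 48, 6, 27, 12, 25, 42, 7, 29, 9]
Result: [2, 43, 20, 48, 6, 27, 12, 25, 42, 7, 29, 9]


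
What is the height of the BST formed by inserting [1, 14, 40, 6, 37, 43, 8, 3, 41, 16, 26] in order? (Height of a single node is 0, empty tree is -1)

Insertion order: [1, 14, 40, 6, 37, 43, 8, 3, 41, 16, 26]
Tree (level-order array): [1, None, 14, 6, 40, 3, 8, 37, 43, None, None, None, None, 16, None, 41, None, None, 26]
Compute height bottom-up (empty subtree = -1):
  height(3) = 1 + max(-1, -1) = 0
  height(8) = 1 + max(-1, -1) = 0
  height(6) = 1 + max(0, 0) = 1
  height(26) = 1 + max(-1, -1) = 0
  height(16) = 1 + max(-1, 0) = 1
  height(37) = 1 + max(1, -1) = 2
  height(41) = 1 + max(-1, -1) = 0
  height(43) = 1 + max(0, -1) = 1
  height(40) = 1 + max(2, 1) = 3
  height(14) = 1 + max(1, 3) = 4
  height(1) = 1 + max(-1, 4) = 5
Height = 5


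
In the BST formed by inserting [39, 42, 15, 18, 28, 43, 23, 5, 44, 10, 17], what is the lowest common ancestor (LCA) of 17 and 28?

Tree insertion order: [39, 42, 15, 18, 28, 43, 23, 5, 44, 10, 17]
Tree (level-order array): [39, 15, 42, 5, 18, None, 43, None, 10, 17, 28, None, 44, None, None, None, None, 23]
In a BST, the LCA of p=17, q=28 is the first node v on the
root-to-leaf path with p <= v <= q (go left if both < v, right if both > v).
Walk from root:
  at 39: both 17 and 28 < 39, go left
  at 15: both 17 and 28 > 15, go right
  at 18: 17 <= 18 <= 28, this is the LCA
LCA = 18


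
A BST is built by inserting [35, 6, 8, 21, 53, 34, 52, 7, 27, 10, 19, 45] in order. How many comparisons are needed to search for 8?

Search path for 8: 35 -> 6 -> 8
Found: True
Comparisons: 3


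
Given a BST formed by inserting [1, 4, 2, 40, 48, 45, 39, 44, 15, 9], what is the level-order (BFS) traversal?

Tree insertion order: [1, 4, 2, 40, 48, 45, 39, 44, 15, 9]
Tree (level-order array): [1, None, 4, 2, 40, None, None, 39, 48, 15, None, 45, None, 9, None, 44]
BFS from the root, enqueuing left then right child of each popped node:
  queue [1] -> pop 1, enqueue [4], visited so far: [1]
  queue [4] -> pop 4, enqueue [2, 40], visited so far: [1, 4]
  queue [2, 40] -> pop 2, enqueue [none], visited so far: [1, 4, 2]
  queue [40] -> pop 40, enqueue [39, 48], visited so far: [1, 4, 2, 40]
  queue [39, 48] -> pop 39, enqueue [15], visited so far: [1, 4, 2, 40, 39]
  queue [48, 15] -> pop 48, enqueue [45], visited so far: [1, 4, 2, 40, 39, 48]
  queue [15, 45] -> pop 15, enqueue [9], visited so far: [1, 4, 2, 40, 39, 48, 15]
  queue [45, 9] -> pop 45, enqueue [44], visited so far: [1, 4, 2, 40, 39, 48, 15, 45]
  queue [9, 44] -> pop 9, enqueue [none], visited so far: [1, 4, 2, 40, 39, 48, 15, 45, 9]
  queue [44] -> pop 44, enqueue [none], visited so far: [1, 4, 2, 40, 39, 48, 15, 45, 9, 44]
Result: [1, 4, 2, 40, 39, 48, 15, 45, 9, 44]


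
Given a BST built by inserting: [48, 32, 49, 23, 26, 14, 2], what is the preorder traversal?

Tree insertion order: [48, 32, 49, 23, 26, 14, 2]
Tree (level-order array): [48, 32, 49, 23, None, None, None, 14, 26, 2]
Preorder traversal: [48, 32, 23, 14, 2, 26, 49]


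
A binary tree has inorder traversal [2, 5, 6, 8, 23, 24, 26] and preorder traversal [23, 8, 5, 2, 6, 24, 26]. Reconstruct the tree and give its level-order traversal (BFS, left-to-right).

Inorder:  [2, 5, 6, 8, 23, 24, 26]
Preorder: [23, 8, 5, 2, 6, 24, 26]
Algorithm: preorder visits root first, so consume preorder in order;
for each root, split the current inorder slice at that value into
left-subtree inorder and right-subtree inorder, then recurse.
Recursive splits:
  root=23; inorder splits into left=[2, 5, 6, 8], right=[24, 26]
  root=8; inorder splits into left=[2, 5, 6], right=[]
  root=5; inorder splits into left=[2], right=[6]
  root=2; inorder splits into left=[], right=[]
  root=6; inorder splits into left=[], right=[]
  root=24; inorder splits into left=[], right=[26]
  root=26; inorder splits into left=[], right=[]
Reconstructed level-order: [23, 8, 24, 5, 26, 2, 6]


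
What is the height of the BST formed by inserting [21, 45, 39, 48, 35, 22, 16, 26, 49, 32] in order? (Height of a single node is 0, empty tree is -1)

Insertion order: [21, 45, 39, 48, 35, 22, 16, 26, 49, 32]
Tree (level-order array): [21, 16, 45, None, None, 39, 48, 35, None, None, 49, 22, None, None, None, None, 26, None, 32]
Compute height bottom-up (empty subtree = -1):
  height(16) = 1 + max(-1, -1) = 0
  height(32) = 1 + max(-1, -1) = 0
  height(26) = 1 + max(-1, 0) = 1
  height(22) = 1 + max(-1, 1) = 2
  height(35) = 1 + max(2, -1) = 3
  height(39) = 1 + max(3, -1) = 4
  height(49) = 1 + max(-1, -1) = 0
  height(48) = 1 + max(-1, 0) = 1
  height(45) = 1 + max(4, 1) = 5
  height(21) = 1 + max(0, 5) = 6
Height = 6


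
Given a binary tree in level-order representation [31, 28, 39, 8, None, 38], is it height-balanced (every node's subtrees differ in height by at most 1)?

Tree (level-order array): [31, 28, 39, 8, None, 38]
Definition: a tree is height-balanced if, at every node, |h(left) - h(right)| <= 1 (empty subtree has height -1).
Bottom-up per-node check:
  node 8: h_left=-1, h_right=-1, diff=0 [OK], height=0
  node 28: h_left=0, h_right=-1, diff=1 [OK], height=1
  node 38: h_left=-1, h_right=-1, diff=0 [OK], height=0
  node 39: h_left=0, h_right=-1, diff=1 [OK], height=1
  node 31: h_left=1, h_right=1, diff=0 [OK], height=2
All nodes satisfy the balance condition.
Result: Balanced


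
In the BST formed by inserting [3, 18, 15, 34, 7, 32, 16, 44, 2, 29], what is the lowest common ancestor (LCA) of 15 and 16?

Tree insertion order: [3, 18, 15, 34, 7, 32, 16, 44, 2, 29]
Tree (level-order array): [3, 2, 18, None, None, 15, 34, 7, 16, 32, 44, None, None, None, None, 29]
In a BST, the LCA of p=15, q=16 is the first node v on the
root-to-leaf path with p <= v <= q (go left if both < v, right if both > v).
Walk from root:
  at 3: both 15 and 16 > 3, go right
  at 18: both 15 and 16 < 18, go left
  at 15: 15 <= 15 <= 16, this is the LCA
LCA = 15


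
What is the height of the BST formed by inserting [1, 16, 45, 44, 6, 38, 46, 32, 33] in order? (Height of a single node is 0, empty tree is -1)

Insertion order: [1, 16, 45, 44, 6, 38, 46, 32, 33]
Tree (level-order array): [1, None, 16, 6, 45, None, None, 44, 46, 38, None, None, None, 32, None, None, 33]
Compute height bottom-up (empty subtree = -1):
  height(6) = 1 + max(-1, -1) = 0
  height(33) = 1 + max(-1, -1) = 0
  height(32) = 1 + max(-1, 0) = 1
  height(38) = 1 + max(1, -1) = 2
  height(44) = 1 + max(2, -1) = 3
  height(46) = 1 + max(-1, -1) = 0
  height(45) = 1 + max(3, 0) = 4
  height(16) = 1 + max(0, 4) = 5
  height(1) = 1 + max(-1, 5) = 6
Height = 6


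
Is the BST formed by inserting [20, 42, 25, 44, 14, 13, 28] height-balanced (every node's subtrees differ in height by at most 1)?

Tree (level-order array): [20, 14, 42, 13, None, 25, 44, None, None, None, 28]
Definition: a tree is height-balanced if, at every node, |h(left) - h(right)| <= 1 (empty subtree has height -1).
Bottom-up per-node check:
  node 13: h_left=-1, h_right=-1, diff=0 [OK], height=0
  node 14: h_left=0, h_right=-1, diff=1 [OK], height=1
  node 28: h_left=-1, h_right=-1, diff=0 [OK], height=0
  node 25: h_left=-1, h_right=0, diff=1 [OK], height=1
  node 44: h_left=-1, h_right=-1, diff=0 [OK], height=0
  node 42: h_left=1, h_right=0, diff=1 [OK], height=2
  node 20: h_left=1, h_right=2, diff=1 [OK], height=3
All nodes satisfy the balance condition.
Result: Balanced


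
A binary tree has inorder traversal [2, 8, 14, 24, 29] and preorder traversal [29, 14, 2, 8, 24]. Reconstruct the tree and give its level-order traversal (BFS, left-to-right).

Inorder:  [2, 8, 14, 24, 29]
Preorder: [29, 14, 2, 8, 24]
Algorithm: preorder visits root first, so consume preorder in order;
for each root, split the current inorder slice at that value into
left-subtree inorder and right-subtree inorder, then recurse.
Recursive splits:
  root=29; inorder splits into left=[2, 8, 14, 24], right=[]
  root=14; inorder splits into left=[2, 8], right=[24]
  root=2; inorder splits into left=[], right=[8]
  root=8; inorder splits into left=[], right=[]
  root=24; inorder splits into left=[], right=[]
Reconstructed level-order: [29, 14, 2, 24, 8]


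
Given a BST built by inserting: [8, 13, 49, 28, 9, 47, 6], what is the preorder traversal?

Tree insertion order: [8, 13, 49, 28, 9, 47, 6]
Tree (level-order array): [8, 6, 13, None, None, 9, 49, None, None, 28, None, None, 47]
Preorder traversal: [8, 6, 13, 9, 49, 28, 47]


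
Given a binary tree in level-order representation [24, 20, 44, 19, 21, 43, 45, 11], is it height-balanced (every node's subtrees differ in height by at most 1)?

Tree (level-order array): [24, 20, 44, 19, 21, 43, 45, 11]
Definition: a tree is height-balanced if, at every node, |h(left) - h(right)| <= 1 (empty subtree has height -1).
Bottom-up per-node check:
  node 11: h_left=-1, h_right=-1, diff=0 [OK], height=0
  node 19: h_left=0, h_right=-1, diff=1 [OK], height=1
  node 21: h_left=-1, h_right=-1, diff=0 [OK], height=0
  node 20: h_left=1, h_right=0, diff=1 [OK], height=2
  node 43: h_left=-1, h_right=-1, diff=0 [OK], height=0
  node 45: h_left=-1, h_right=-1, diff=0 [OK], height=0
  node 44: h_left=0, h_right=0, diff=0 [OK], height=1
  node 24: h_left=2, h_right=1, diff=1 [OK], height=3
All nodes satisfy the balance condition.
Result: Balanced


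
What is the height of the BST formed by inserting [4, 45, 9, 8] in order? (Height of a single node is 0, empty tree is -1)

Insertion order: [4, 45, 9, 8]
Tree (level-order array): [4, None, 45, 9, None, 8]
Compute height bottom-up (empty subtree = -1):
  height(8) = 1 + max(-1, -1) = 0
  height(9) = 1 + max(0, -1) = 1
  height(45) = 1 + max(1, -1) = 2
  height(4) = 1 + max(-1, 2) = 3
Height = 3


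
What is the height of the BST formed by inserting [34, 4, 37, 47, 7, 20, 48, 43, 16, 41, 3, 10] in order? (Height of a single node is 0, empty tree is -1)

Insertion order: [34, 4, 37, 47, 7, 20, 48, 43, 16, 41, 3, 10]
Tree (level-order array): [34, 4, 37, 3, 7, None, 47, None, None, None, 20, 43, 48, 16, None, 41, None, None, None, 10]
Compute height bottom-up (empty subtree = -1):
  height(3) = 1 + max(-1, -1) = 0
  height(10) = 1 + max(-1, -1) = 0
  height(16) = 1 + max(0, -1) = 1
  height(20) = 1 + max(1, -1) = 2
  height(7) = 1 + max(-1, 2) = 3
  height(4) = 1 + max(0, 3) = 4
  height(41) = 1 + max(-1, -1) = 0
  height(43) = 1 + max(0, -1) = 1
  height(48) = 1 + max(-1, -1) = 0
  height(47) = 1 + max(1, 0) = 2
  height(37) = 1 + max(-1, 2) = 3
  height(34) = 1 + max(4, 3) = 5
Height = 5


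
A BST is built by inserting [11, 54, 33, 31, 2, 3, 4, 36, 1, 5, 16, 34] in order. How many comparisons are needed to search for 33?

Search path for 33: 11 -> 54 -> 33
Found: True
Comparisons: 3


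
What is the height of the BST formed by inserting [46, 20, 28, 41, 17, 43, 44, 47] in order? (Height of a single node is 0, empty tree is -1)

Insertion order: [46, 20, 28, 41, 17, 43, 44, 47]
Tree (level-order array): [46, 20, 47, 17, 28, None, None, None, None, None, 41, None, 43, None, 44]
Compute height bottom-up (empty subtree = -1):
  height(17) = 1 + max(-1, -1) = 0
  height(44) = 1 + max(-1, -1) = 0
  height(43) = 1 + max(-1, 0) = 1
  height(41) = 1 + max(-1, 1) = 2
  height(28) = 1 + max(-1, 2) = 3
  height(20) = 1 + max(0, 3) = 4
  height(47) = 1 + max(-1, -1) = 0
  height(46) = 1 + max(4, 0) = 5
Height = 5


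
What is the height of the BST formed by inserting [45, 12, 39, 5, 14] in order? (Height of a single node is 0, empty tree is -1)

Insertion order: [45, 12, 39, 5, 14]
Tree (level-order array): [45, 12, None, 5, 39, None, None, 14]
Compute height bottom-up (empty subtree = -1):
  height(5) = 1 + max(-1, -1) = 0
  height(14) = 1 + max(-1, -1) = 0
  height(39) = 1 + max(0, -1) = 1
  height(12) = 1 + max(0, 1) = 2
  height(45) = 1 + max(2, -1) = 3
Height = 3


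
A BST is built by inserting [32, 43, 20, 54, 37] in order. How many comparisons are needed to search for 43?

Search path for 43: 32 -> 43
Found: True
Comparisons: 2


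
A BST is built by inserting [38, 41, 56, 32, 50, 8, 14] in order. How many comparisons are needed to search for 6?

Search path for 6: 38 -> 32 -> 8
Found: False
Comparisons: 3


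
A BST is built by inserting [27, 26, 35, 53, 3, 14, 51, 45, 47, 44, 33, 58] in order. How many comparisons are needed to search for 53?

Search path for 53: 27 -> 35 -> 53
Found: True
Comparisons: 3


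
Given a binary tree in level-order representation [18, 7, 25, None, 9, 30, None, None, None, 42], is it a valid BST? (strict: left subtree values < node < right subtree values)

Level-order array: [18, 7, 25, None, 9, 30, None, None, None, 42]
Validate using subtree bounds (lo, hi): at each node, require lo < value < hi,
then recurse left with hi=value and right with lo=value.
Preorder trace (stopping at first violation):
  at node 18 with bounds (-inf, +inf): OK
  at node 7 with bounds (-inf, 18): OK
  at node 9 with bounds (7, 18): OK
  at node 25 with bounds (18, +inf): OK
  at node 30 with bounds (18, 25): VIOLATION
Node 30 violates its bound: not (18 < 30 < 25).
Result: Not a valid BST


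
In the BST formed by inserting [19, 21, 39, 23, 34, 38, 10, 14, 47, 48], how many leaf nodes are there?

Tree built from: [19, 21, 39, 23, 34, 38, 10, 14, 47, 48]
Tree (level-order array): [19, 10, 21, None, 14, None, 39, None, None, 23, 47, None, 34, None, 48, None, 38]
Rule: A leaf has 0 children.
Per-node child counts:
  node 19: 2 child(ren)
  node 10: 1 child(ren)
  node 14: 0 child(ren)
  node 21: 1 child(ren)
  node 39: 2 child(ren)
  node 23: 1 child(ren)
  node 34: 1 child(ren)
  node 38: 0 child(ren)
  node 47: 1 child(ren)
  node 48: 0 child(ren)
Matching nodes: [14, 38, 48]
Count of leaf nodes: 3


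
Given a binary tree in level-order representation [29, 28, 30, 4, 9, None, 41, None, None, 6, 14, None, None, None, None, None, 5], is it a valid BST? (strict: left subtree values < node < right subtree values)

Level-order array: [29, 28, 30, 4, 9, None, 41, None, None, 6, 14, None, None, None, None, None, 5]
Validate using subtree bounds (lo, hi): at each node, require lo < value < hi,
then recurse left with hi=value and right with lo=value.
Preorder trace (stopping at first violation):
  at node 29 with bounds (-inf, +inf): OK
  at node 28 with bounds (-inf, 29): OK
  at node 4 with bounds (-inf, 28): OK
  at node 9 with bounds (28, 29): VIOLATION
Node 9 violates its bound: not (28 < 9 < 29).
Result: Not a valid BST


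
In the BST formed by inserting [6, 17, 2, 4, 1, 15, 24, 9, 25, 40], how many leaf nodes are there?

Tree built from: [6, 17, 2, 4, 1, 15, 24, 9, 25, 40]
Tree (level-order array): [6, 2, 17, 1, 4, 15, 24, None, None, None, None, 9, None, None, 25, None, None, None, 40]
Rule: A leaf has 0 children.
Per-node child counts:
  node 6: 2 child(ren)
  node 2: 2 child(ren)
  node 1: 0 child(ren)
  node 4: 0 child(ren)
  node 17: 2 child(ren)
  node 15: 1 child(ren)
  node 9: 0 child(ren)
  node 24: 1 child(ren)
  node 25: 1 child(ren)
  node 40: 0 child(ren)
Matching nodes: [1, 4, 9, 40]
Count of leaf nodes: 4


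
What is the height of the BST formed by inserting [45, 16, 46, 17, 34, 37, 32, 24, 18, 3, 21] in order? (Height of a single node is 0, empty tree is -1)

Insertion order: [45, 16, 46, 17, 34, 37, 32, 24, 18, 3, 21]
Tree (level-order array): [45, 16, 46, 3, 17, None, None, None, None, None, 34, 32, 37, 24, None, None, None, 18, None, None, 21]
Compute height bottom-up (empty subtree = -1):
  height(3) = 1 + max(-1, -1) = 0
  height(21) = 1 + max(-1, -1) = 0
  height(18) = 1 + max(-1, 0) = 1
  height(24) = 1 + max(1, -1) = 2
  height(32) = 1 + max(2, -1) = 3
  height(37) = 1 + max(-1, -1) = 0
  height(34) = 1 + max(3, 0) = 4
  height(17) = 1 + max(-1, 4) = 5
  height(16) = 1 + max(0, 5) = 6
  height(46) = 1 + max(-1, -1) = 0
  height(45) = 1 + max(6, 0) = 7
Height = 7


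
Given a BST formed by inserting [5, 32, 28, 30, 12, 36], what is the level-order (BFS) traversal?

Tree insertion order: [5, 32, 28, 30, 12, 36]
Tree (level-order array): [5, None, 32, 28, 36, 12, 30]
BFS from the root, enqueuing left then right child of each popped node:
  queue [5] -> pop 5, enqueue [32], visited so far: [5]
  queue [32] -> pop 32, enqueue [28, 36], visited so far: [5, 32]
  queue [28, 36] -> pop 28, enqueue [12, 30], visited so far: [5, 32, 28]
  queue [36, 12, 30] -> pop 36, enqueue [none], visited so far: [5, 32, 28, 36]
  queue [12, 30] -> pop 12, enqueue [none], visited so far: [5, 32, 28, 36, 12]
  queue [30] -> pop 30, enqueue [none], visited so far: [5, 32, 28, 36, 12, 30]
Result: [5, 32, 28, 36, 12, 30]


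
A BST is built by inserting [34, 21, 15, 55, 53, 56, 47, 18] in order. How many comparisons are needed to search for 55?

Search path for 55: 34 -> 55
Found: True
Comparisons: 2


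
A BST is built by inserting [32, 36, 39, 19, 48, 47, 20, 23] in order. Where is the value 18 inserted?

Starting tree (level order): [32, 19, 36, None, 20, None, 39, None, 23, None, 48, None, None, 47]
Insertion path: 32 -> 19
Result: insert 18 as left child of 19
Final tree (level order): [32, 19, 36, 18, 20, None, 39, None, None, None, 23, None, 48, None, None, 47]


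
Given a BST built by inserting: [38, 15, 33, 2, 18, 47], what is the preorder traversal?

Tree insertion order: [38, 15, 33, 2, 18, 47]
Tree (level-order array): [38, 15, 47, 2, 33, None, None, None, None, 18]
Preorder traversal: [38, 15, 2, 33, 18, 47]


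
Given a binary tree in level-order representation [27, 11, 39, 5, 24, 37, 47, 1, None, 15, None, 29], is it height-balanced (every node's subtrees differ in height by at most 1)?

Tree (level-order array): [27, 11, 39, 5, 24, 37, 47, 1, None, 15, None, 29]
Definition: a tree is height-balanced if, at every node, |h(left) - h(right)| <= 1 (empty subtree has height -1).
Bottom-up per-node check:
  node 1: h_left=-1, h_right=-1, diff=0 [OK], height=0
  node 5: h_left=0, h_right=-1, diff=1 [OK], height=1
  node 15: h_left=-1, h_right=-1, diff=0 [OK], height=0
  node 24: h_left=0, h_right=-1, diff=1 [OK], height=1
  node 11: h_left=1, h_right=1, diff=0 [OK], height=2
  node 29: h_left=-1, h_right=-1, diff=0 [OK], height=0
  node 37: h_left=0, h_right=-1, diff=1 [OK], height=1
  node 47: h_left=-1, h_right=-1, diff=0 [OK], height=0
  node 39: h_left=1, h_right=0, diff=1 [OK], height=2
  node 27: h_left=2, h_right=2, diff=0 [OK], height=3
All nodes satisfy the balance condition.
Result: Balanced


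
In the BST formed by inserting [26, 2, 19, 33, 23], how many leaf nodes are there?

Tree built from: [26, 2, 19, 33, 23]
Tree (level-order array): [26, 2, 33, None, 19, None, None, None, 23]
Rule: A leaf has 0 children.
Per-node child counts:
  node 26: 2 child(ren)
  node 2: 1 child(ren)
  node 19: 1 child(ren)
  node 23: 0 child(ren)
  node 33: 0 child(ren)
Matching nodes: [23, 33]
Count of leaf nodes: 2


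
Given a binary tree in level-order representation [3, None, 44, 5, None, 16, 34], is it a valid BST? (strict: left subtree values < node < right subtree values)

Level-order array: [3, None, 44, 5, None, 16, 34]
Validate using subtree bounds (lo, hi): at each node, require lo < value < hi,
then recurse left with hi=value and right with lo=value.
Preorder trace (stopping at first violation):
  at node 3 with bounds (-inf, +inf): OK
  at node 44 with bounds (3, +inf): OK
  at node 5 with bounds (3, 44): OK
  at node 16 with bounds (3, 5): VIOLATION
Node 16 violates its bound: not (3 < 16 < 5).
Result: Not a valid BST


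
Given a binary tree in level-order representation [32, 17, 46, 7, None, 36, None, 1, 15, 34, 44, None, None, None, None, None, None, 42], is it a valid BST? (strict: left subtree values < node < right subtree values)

Level-order array: [32, 17, 46, 7, None, 36, None, 1, 15, 34, 44, None, None, None, None, None, None, 42]
Validate using subtree bounds (lo, hi): at each node, require lo < value < hi,
then recurse left with hi=value and right with lo=value.
Preorder trace (stopping at first violation):
  at node 32 with bounds (-inf, +inf): OK
  at node 17 with bounds (-inf, 32): OK
  at node 7 with bounds (-inf, 17): OK
  at node 1 with bounds (-inf, 7): OK
  at node 15 with bounds (7, 17): OK
  at node 46 with bounds (32, +inf): OK
  at node 36 with bounds (32, 46): OK
  at node 34 with bounds (32, 36): OK
  at node 44 with bounds (36, 46): OK
  at node 42 with bounds (36, 44): OK
No violation found at any node.
Result: Valid BST


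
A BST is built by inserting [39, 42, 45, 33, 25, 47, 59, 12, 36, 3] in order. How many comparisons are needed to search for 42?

Search path for 42: 39 -> 42
Found: True
Comparisons: 2


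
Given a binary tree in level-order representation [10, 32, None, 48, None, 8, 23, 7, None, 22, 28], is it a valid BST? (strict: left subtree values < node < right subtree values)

Level-order array: [10, 32, None, 48, None, 8, 23, 7, None, 22, 28]
Validate using subtree bounds (lo, hi): at each node, require lo < value < hi,
then recurse left with hi=value and right with lo=value.
Preorder trace (stopping at first violation):
  at node 10 with bounds (-inf, +inf): OK
  at node 32 with bounds (-inf, 10): VIOLATION
Node 32 violates its bound: not (-inf < 32 < 10).
Result: Not a valid BST


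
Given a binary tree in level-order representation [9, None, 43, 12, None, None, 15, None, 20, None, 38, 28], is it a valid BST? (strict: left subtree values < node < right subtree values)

Level-order array: [9, None, 43, 12, None, None, 15, None, 20, None, 38, 28]
Validate using subtree bounds (lo, hi): at each node, require lo < value < hi,
then recurse left with hi=value and right with lo=value.
Preorder trace (stopping at first violation):
  at node 9 with bounds (-inf, +inf): OK
  at node 43 with bounds (9, +inf): OK
  at node 12 with bounds (9, 43): OK
  at node 15 with bounds (12, 43): OK
  at node 20 with bounds (15, 43): OK
  at node 38 with bounds (20, 43): OK
  at node 28 with bounds (20, 38): OK
No violation found at any node.
Result: Valid BST


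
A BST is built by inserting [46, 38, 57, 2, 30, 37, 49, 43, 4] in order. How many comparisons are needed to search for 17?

Search path for 17: 46 -> 38 -> 2 -> 30 -> 4
Found: False
Comparisons: 5


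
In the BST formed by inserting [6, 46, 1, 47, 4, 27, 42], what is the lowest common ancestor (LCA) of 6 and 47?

Tree insertion order: [6, 46, 1, 47, 4, 27, 42]
Tree (level-order array): [6, 1, 46, None, 4, 27, 47, None, None, None, 42]
In a BST, the LCA of p=6, q=47 is the first node v on the
root-to-leaf path with p <= v <= q (go left if both < v, right if both > v).
Walk from root:
  at 6: 6 <= 6 <= 47, this is the LCA
LCA = 6


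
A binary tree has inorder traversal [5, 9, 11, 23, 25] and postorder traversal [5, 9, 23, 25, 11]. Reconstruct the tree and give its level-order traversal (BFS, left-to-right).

Inorder:   [5, 9, 11, 23, 25]
Postorder: [5, 9, 23, 25, 11]
Algorithm: postorder visits root last, so walk postorder right-to-left;
each value is the root of the current inorder slice — split it at that
value, recurse on the right subtree first, then the left.
Recursive splits:
  root=11; inorder splits into left=[5, 9], right=[23, 25]
  root=25; inorder splits into left=[23], right=[]
  root=23; inorder splits into left=[], right=[]
  root=9; inorder splits into left=[5], right=[]
  root=5; inorder splits into left=[], right=[]
Reconstructed level-order: [11, 9, 25, 5, 23]


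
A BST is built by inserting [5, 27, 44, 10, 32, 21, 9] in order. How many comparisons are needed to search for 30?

Search path for 30: 5 -> 27 -> 44 -> 32
Found: False
Comparisons: 4


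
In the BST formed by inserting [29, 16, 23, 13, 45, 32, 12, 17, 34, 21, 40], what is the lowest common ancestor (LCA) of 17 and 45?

Tree insertion order: [29, 16, 23, 13, 45, 32, 12, 17, 34, 21, 40]
Tree (level-order array): [29, 16, 45, 13, 23, 32, None, 12, None, 17, None, None, 34, None, None, None, 21, None, 40]
In a BST, the LCA of p=17, q=45 is the first node v on the
root-to-leaf path with p <= v <= q (go left if both < v, right if both > v).
Walk from root:
  at 29: 17 <= 29 <= 45, this is the LCA
LCA = 29


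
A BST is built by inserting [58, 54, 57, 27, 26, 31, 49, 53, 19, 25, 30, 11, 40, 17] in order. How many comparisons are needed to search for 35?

Search path for 35: 58 -> 54 -> 27 -> 31 -> 49 -> 40
Found: False
Comparisons: 6


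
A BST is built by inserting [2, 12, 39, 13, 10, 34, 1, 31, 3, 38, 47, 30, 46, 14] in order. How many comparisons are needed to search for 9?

Search path for 9: 2 -> 12 -> 10 -> 3
Found: False
Comparisons: 4


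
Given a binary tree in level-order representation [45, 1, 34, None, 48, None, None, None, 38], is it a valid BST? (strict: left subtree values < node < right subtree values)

Level-order array: [45, 1, 34, None, 48, None, None, None, 38]
Validate using subtree bounds (lo, hi): at each node, require lo < value < hi,
then recurse left with hi=value and right with lo=value.
Preorder trace (stopping at first violation):
  at node 45 with bounds (-inf, +inf): OK
  at node 1 with bounds (-inf, 45): OK
  at node 48 with bounds (1, 45): VIOLATION
Node 48 violates its bound: not (1 < 48 < 45).
Result: Not a valid BST


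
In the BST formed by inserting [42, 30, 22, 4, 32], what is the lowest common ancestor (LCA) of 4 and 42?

Tree insertion order: [42, 30, 22, 4, 32]
Tree (level-order array): [42, 30, None, 22, 32, 4]
In a BST, the LCA of p=4, q=42 is the first node v on the
root-to-leaf path with p <= v <= q (go left if both < v, right if both > v).
Walk from root:
  at 42: 4 <= 42 <= 42, this is the LCA
LCA = 42


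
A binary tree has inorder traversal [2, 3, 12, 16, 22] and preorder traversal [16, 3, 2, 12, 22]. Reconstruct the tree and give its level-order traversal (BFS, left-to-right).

Inorder:  [2, 3, 12, 16, 22]
Preorder: [16, 3, 2, 12, 22]
Algorithm: preorder visits root first, so consume preorder in order;
for each root, split the current inorder slice at that value into
left-subtree inorder and right-subtree inorder, then recurse.
Recursive splits:
  root=16; inorder splits into left=[2, 3, 12], right=[22]
  root=3; inorder splits into left=[2], right=[12]
  root=2; inorder splits into left=[], right=[]
  root=12; inorder splits into left=[], right=[]
  root=22; inorder splits into left=[], right=[]
Reconstructed level-order: [16, 3, 22, 2, 12]


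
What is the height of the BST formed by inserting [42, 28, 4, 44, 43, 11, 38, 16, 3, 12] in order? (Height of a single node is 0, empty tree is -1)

Insertion order: [42, 28, 4, 44, 43, 11, 38, 16, 3, 12]
Tree (level-order array): [42, 28, 44, 4, 38, 43, None, 3, 11, None, None, None, None, None, None, None, 16, 12]
Compute height bottom-up (empty subtree = -1):
  height(3) = 1 + max(-1, -1) = 0
  height(12) = 1 + max(-1, -1) = 0
  height(16) = 1 + max(0, -1) = 1
  height(11) = 1 + max(-1, 1) = 2
  height(4) = 1 + max(0, 2) = 3
  height(38) = 1 + max(-1, -1) = 0
  height(28) = 1 + max(3, 0) = 4
  height(43) = 1 + max(-1, -1) = 0
  height(44) = 1 + max(0, -1) = 1
  height(42) = 1 + max(4, 1) = 5
Height = 5


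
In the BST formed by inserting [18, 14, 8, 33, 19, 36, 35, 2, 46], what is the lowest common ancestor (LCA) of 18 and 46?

Tree insertion order: [18, 14, 8, 33, 19, 36, 35, 2, 46]
Tree (level-order array): [18, 14, 33, 8, None, 19, 36, 2, None, None, None, 35, 46]
In a BST, the LCA of p=18, q=46 is the first node v on the
root-to-leaf path with p <= v <= q (go left if both < v, right if both > v).
Walk from root:
  at 18: 18 <= 18 <= 46, this is the LCA
LCA = 18


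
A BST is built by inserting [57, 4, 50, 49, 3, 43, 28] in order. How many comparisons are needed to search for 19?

Search path for 19: 57 -> 4 -> 50 -> 49 -> 43 -> 28
Found: False
Comparisons: 6


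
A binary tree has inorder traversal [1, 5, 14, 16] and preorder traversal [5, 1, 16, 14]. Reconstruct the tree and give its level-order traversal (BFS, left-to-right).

Inorder:  [1, 5, 14, 16]
Preorder: [5, 1, 16, 14]
Algorithm: preorder visits root first, so consume preorder in order;
for each root, split the current inorder slice at that value into
left-subtree inorder and right-subtree inorder, then recurse.
Recursive splits:
  root=5; inorder splits into left=[1], right=[14, 16]
  root=1; inorder splits into left=[], right=[]
  root=16; inorder splits into left=[14], right=[]
  root=14; inorder splits into left=[], right=[]
Reconstructed level-order: [5, 1, 16, 14]
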